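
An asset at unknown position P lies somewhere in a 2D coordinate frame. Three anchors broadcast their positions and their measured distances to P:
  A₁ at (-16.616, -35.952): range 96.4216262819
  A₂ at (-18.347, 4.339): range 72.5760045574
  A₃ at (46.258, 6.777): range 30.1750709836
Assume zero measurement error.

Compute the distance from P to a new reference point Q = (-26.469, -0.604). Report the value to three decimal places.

82.057

eq1: (x + 16.616)² + (y + 35.952)² = 96.4216262819²
eq2: (x + 18.347)² + (y − 4.339)² = 72.5760045574²
eq3: (x − 46.258)² + (y − 6.777)² = 30.1750709836²
eq1−eq2, eq1−eq3 (x²,y² cancel):
  -3.462·x + 80.582·y = 2816.655147
  125.748·x + 85.458·y = 9003.687639
det = -3.462·85.458 − 80.582·125.748 = -10428.880932
x = (2816.655147·85.458 − 80.582·9003.687639) / -10428.880932 = 46.489115
y = (-3.462·9003.687639 − 2816.655147·125.748) / -10428.880932 = 36.951186
|P − Q| = √((46.489115 − -26.469)² + (36.951186 − -0.604)²) = 82.056557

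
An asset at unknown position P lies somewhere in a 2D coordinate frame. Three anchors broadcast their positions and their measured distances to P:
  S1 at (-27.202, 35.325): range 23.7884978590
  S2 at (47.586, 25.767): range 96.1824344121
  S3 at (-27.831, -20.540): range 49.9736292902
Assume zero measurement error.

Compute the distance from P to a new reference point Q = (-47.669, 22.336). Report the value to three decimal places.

2.741

eq1: (x + 27.202)² + (y − 35.325)² = 23.7884978590²
eq2: (x − 47.586)² + (y − 25.767)² = 96.1824344121²
eq3: (x + 27.831)² + (y + 20.540)² = 49.9736292902²
eq1−eq2, eq1−eq3 (x²,y² cancel):
  149.576·x − 19.116·y = -7744.606803
  -1.258·x − 111.730·y = -2722.819262
det = 149.576·-111.730 − -19.116·-1.258 = -16736.174408
x = (-7744.606803·-111.730 − -19.116·-2722.819262) / -16736.174408 = -48.592676
y = (149.576·-2722.819262 − -7744.606803·-1.258) / -16736.174408 = 24.916753
|P − Q| = √((-48.592676 − -47.669)² + (24.916753 − 22.336)²) = 2.741070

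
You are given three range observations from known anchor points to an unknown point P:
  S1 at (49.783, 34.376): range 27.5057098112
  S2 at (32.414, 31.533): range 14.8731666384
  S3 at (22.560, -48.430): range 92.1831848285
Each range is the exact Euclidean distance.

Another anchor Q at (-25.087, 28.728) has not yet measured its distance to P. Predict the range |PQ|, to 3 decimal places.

eq1: (x − 49.783)² + (y − 34.376)² = 27.5057098112²
eq2: (x − 32.414)² + (y − 31.533)² = 14.8731666384²
eq3: (x − 22.560)² + (y + 48.430)² = 92.1831848285²
eq2−eq1, eq2−eq3 (x²,y² cancel):
  34.738·x + 5.686·y = 1079.705994
  -19.708·x − 159.926·y = -7467.107464
det = 34.738·-159.926 − 5.686·-19.708 = -5443.449700
x = (1079.705994·-159.926 − 5.686·-7467.107464) / -5443.449700 = 23.921428
y = (34.738·-7467.107464 − 1079.705994·-19.708) / -5443.449700 = 43.743131
|P − Q| = √((23.921428 − -25.087)² + (43.743131 − 28.728)²) = 51.257001

51.257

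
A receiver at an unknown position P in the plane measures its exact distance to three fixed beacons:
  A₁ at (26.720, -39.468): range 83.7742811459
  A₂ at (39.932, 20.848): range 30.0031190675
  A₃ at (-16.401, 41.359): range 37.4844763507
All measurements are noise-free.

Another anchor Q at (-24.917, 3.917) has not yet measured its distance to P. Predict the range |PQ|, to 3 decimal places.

61.010

eq1: (x − 26.720)² + (y + 39.468)² = 83.7742811459²
eq2: (x − 39.932)² + (y − 20.848)² = 30.0031190675²
eq3: (x + 16.401)² + (y − 41.359)² = 37.4844763507²
eq3−eq2, eq3−eq1 (x²,y² cancel):
  112.666·x − 41.022·y = 554.542860
  86.242·x − 161.654·y = -5320.922472
det = 112.666·-161.654 − -41.022·86.242 = -14675.090240
x = (554.542860·-161.654 − -41.022·-5320.922472) / -14675.090240 = 20.982423
y = (112.666·-5320.922472 − 554.542860·86.242) / -14675.090240 = 44.109571
|P − Q| = √((20.982423 − -24.917)² + (44.109571 − 3.917)²) = 61.009834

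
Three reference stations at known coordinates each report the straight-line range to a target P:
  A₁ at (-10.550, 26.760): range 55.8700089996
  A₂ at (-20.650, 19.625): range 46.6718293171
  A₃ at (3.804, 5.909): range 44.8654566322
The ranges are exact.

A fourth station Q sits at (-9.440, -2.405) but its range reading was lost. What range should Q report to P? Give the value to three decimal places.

29.963

eq1: (x + 10.550)² + (y − 26.760)² = 55.8700089996²
eq2: (x + 20.650)² + (y − 19.625)² = 46.6718293171²
eq3: (x − 3.804)² + (y − 5.909)² = 44.8654566322²
eq1−eq2, eq1−eq3 (x²,y² cancel):
  -20.200·x − 14.270·y = 927.361279
  28.708·x − 41.702·y = 330.535304
det = -20.200·-41.702 − -14.270·28.708 = 1252.043560
x = (927.361279·-41.702 − -14.270·330.535304) / 1252.043560 = -27.120527
y = (-20.200·330.535304 − 927.361279·28.708) / 1252.043560 = -26.596120
|P − Q| = √((-27.120527 − -9.440)² + (-26.596120 − -2.405)²) = 29.963500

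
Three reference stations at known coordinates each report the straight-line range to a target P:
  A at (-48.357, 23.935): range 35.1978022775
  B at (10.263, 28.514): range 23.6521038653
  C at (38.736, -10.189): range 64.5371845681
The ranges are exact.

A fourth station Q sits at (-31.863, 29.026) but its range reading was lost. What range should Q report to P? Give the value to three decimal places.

eq1: (x + 48.357)² + (y − 23.935)² = 35.1978022775²
eq2: (x − 10.263)² + (y − 28.514)² = 23.6521038653²
eq3: (x − 38.736)² + (y + 10.189)² = 64.5371845681²
eq1−eq3, eq1−eq2 (x²,y² cancel):
  174.186·x − 68.248·y = -4233.153164
  117.240·x + 9.158·y = -1313.443041
det = 174.186·9.158 − -68.248·117.240 = 9596.590908
x = (-4233.153164·9.158 − -68.248·-1313.443041) / 9596.590908 = -13.380489
y = (174.186·-1313.443041 − -4233.153164·117.240) / 9596.590908 = 27.875679
|P − Q| = √((-13.380489 − -31.863)² + (27.875679 − 29.026)²) = 18.518274

18.518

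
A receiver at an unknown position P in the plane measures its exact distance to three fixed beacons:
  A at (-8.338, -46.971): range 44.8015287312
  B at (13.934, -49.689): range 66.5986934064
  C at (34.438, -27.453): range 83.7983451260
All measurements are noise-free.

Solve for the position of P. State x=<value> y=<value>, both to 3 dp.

x=-49.347 y=-28.932

eq1: (x + 8.338)² + (y + 46.971)² = 44.8015287312²
eq2: (x − 13.934)² + (y + 49.689)² = 66.5986934064²
eq3: (x − 34.438)² + (y + 27.453)² = 83.7983451260²
eq2−eq3, eq2−eq1 (x²,y² cancel):
  41.008·x + 44.472·y = -3310.286706
  -44.544·x + 5.436·y = 2040.852995
det = 41.008·5.436 − 44.472·-44.544 = 2203.880256
x = (-3310.286706·5.436 − 44.472·2040.852995) / 2203.880256 = -49.347297
y = (41.008·2040.852995 − -3310.286706·-44.544) / 2203.880256 = -28.931749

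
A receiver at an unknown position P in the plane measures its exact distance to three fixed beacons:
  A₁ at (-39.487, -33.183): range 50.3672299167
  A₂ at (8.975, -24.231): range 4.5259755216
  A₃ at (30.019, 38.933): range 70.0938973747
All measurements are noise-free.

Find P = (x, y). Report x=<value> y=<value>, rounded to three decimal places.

x=10.656 y=-28.433

eq1: (x + 39.487)² + (y + 33.183)² = 50.3672299167²
eq2: (x − 8.975)² + (y + 24.231)² = 4.5259755216²
eq3: (x − 30.019)² + (y − 38.933)² = 70.0938973747²
eq3−eq2, eq3−eq1 (x²,y² cancel):
  -42.088·x − 126.328·y = 3143.443131
  -139.012·x − 144.232·y = 2619.712408
det = -42.088·-144.232 − -126.328·-139.012 = -11490.671520
x = (3143.443131·-144.232 − -126.328·2619.712408) / -11490.671520 = 10.655779
y = (-42.088·2619.712408 − 3143.443131·-139.012) / -11490.671520 = -28.433313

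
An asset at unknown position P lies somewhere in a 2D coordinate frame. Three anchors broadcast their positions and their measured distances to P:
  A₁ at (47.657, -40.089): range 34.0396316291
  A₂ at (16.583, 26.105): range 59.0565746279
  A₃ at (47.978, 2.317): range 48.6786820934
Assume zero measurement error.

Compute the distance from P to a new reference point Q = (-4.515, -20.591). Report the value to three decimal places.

eq1: (x − 47.657)² + (y + 40.089)² = 34.0396316291²
eq2: (x − 16.583)² + (y − 26.105)² = 59.0565746279²
eq3: (x − 47.978)² + (y − 2.317)² = 48.6786820934²
eq3−eq2, eq3−eq1 (x²,y² cancel):
  -62.790·x + 47.576·y = -2468.854975
  -0.642·x − 84.812·y = 2781.978166
det = -62.790·-84.812 − 47.576·-0.642 = 5355.889272
x = (-2468.854975·-84.812 − 47.576·2781.978166) / 5355.889272 = 14.382884
y = (-62.790·2781.978166 − -2468.854975·-0.642) / 5355.889272 = -32.910578
|P − Q| = √((14.382884 − -4.515)² + (-32.910578 − -20.591)²) = 22.558857

22.559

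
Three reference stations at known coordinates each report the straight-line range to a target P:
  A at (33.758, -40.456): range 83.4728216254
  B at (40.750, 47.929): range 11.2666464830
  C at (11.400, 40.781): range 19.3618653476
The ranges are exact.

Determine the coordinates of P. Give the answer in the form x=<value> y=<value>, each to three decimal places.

x=30.639 y=42.959

eq1: (x − 33.758)² + (y + 40.456)² = 83.4728216254²
eq2: (x − 40.750)² + (y − 47.929)² = 11.2666464830²
eq3: (x − 11.400)² + (y − 40.781)² = 19.3618653476²
eq3−eq1, eq3−eq2 (x²,y² cancel):
  44.716·x − 162.474·y = -5609.589581
  58.700·x + 14.296·y = 2412.646087
det = 44.716·14.296 − -162.474·58.700 = 10176.483736
x = (-5609.589581·14.296 − -162.474·2412.646087) / 10176.483736 = 30.639028
y = (44.716·2412.646087 − -5609.589581·58.700) / 10176.483736 = 42.958531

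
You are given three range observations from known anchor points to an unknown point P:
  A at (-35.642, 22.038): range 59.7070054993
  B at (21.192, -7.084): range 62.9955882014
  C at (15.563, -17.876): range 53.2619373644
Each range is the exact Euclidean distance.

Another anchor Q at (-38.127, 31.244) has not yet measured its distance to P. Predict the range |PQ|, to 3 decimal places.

eq1: (x + 35.642)² + (y − 22.038)² = 59.7070054993²
eq2: (x − 21.192)² + (y + 7.084)² = 62.9955882014²
eq3: (x − 15.563)² + (y + 17.876)² = 53.2619373644²
eq2−eq1, eq2−eq3 (x²,y² cancel):
  -113.668·x + 58.244·y = 1660.259315
  -11.258·x − 21.584·y = 1194.084586
det = -113.668·-21.584 − 58.244·-11.258 = 3109.121064
x = (1660.259315·-21.584 − 58.244·1194.084586) / 3109.121064 = -33.894885
y = (-113.668·1194.084586 − 1660.259315·-11.258) / 3109.121064 = -37.643438
|P − Q| = √((-33.894885 − -38.127)² + (-37.643438 − 31.244)²) = 69.017316

69.017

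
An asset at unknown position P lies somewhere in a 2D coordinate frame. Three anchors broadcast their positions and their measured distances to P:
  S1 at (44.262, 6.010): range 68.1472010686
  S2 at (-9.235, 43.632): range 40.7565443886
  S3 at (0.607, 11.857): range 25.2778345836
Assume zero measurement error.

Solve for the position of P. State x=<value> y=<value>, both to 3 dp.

eq1: (x − 44.262)² + (y − 6.010)² = 68.1472010686²
eq2: (x + 9.235)² + (y − 43.632)² = 40.7565443886²
eq3: (x − 0.607)² + (y − 11.857)² = 25.2778345836²
eq1−eq3, eq1−eq2 (x²,y² cancel):
  -87.310·x + 11.694·y = 2150.784246
  -106.994·x + 75.244·y = 2976.737008
det = -87.310·75.244 − 11.694·-106.994 = -5318.365804
x = (2150.784246·75.244 − 11.694·2976.737008) / -5318.365804 = -23.883962
y = (-87.310·2976.737008 − 2150.784246·-106.994) / -5318.365804 = 5.599069

x=-23.884 y=5.599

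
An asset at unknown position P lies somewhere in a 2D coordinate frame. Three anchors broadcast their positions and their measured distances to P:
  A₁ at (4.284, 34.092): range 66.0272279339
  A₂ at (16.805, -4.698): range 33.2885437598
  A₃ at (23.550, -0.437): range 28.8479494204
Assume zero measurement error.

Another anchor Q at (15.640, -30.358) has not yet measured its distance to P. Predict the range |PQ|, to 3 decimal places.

eq1: (x − 4.284)² + (y − 34.092)² = 66.0272279339²
eq2: (x − 16.805)² + (y + 4.698)² = 33.2885437598²
eq3: (x − 23.550)² + (y + 0.437)² = 28.8479494204²
eq3−eq2, eq3−eq1 (x²,y² cancel):
  -13.490·x − 8.522·y = -526.237200
  -38.532·x + 69.058·y = -2901.566992
det = -13.490·69.058 − -8.522·-38.532 = -1259.962124
x = (-526.237200·69.058 − -8.522·-2901.566992) / -1259.962124 = 48.468157
y = (-13.490·-2901.566992 − -526.237200·-38.532) / -1259.962124 = -14.972805
|P − Q| = √((48.468157 − 15.640)² + (-14.972805 − -30.358)²) = 36.254547

36.255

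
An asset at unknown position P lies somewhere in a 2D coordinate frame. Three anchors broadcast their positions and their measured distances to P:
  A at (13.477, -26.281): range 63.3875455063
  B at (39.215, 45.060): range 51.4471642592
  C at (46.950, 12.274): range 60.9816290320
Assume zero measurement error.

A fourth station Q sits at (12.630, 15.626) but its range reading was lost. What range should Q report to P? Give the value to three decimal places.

28.647

eq1: (x − 13.477)² + (y + 26.281)² = 63.3875455063²
eq2: (x − 39.215)² + (y − 45.060)² = 51.4471642592²
eq3: (x − 46.950)² + (y − 12.274)² = 60.9816290320²
eq2−eq1, eq2−eq3 (x²,y² cancel):
  -51.476·x − 142.682·y = -4067.069550
  15.470·x − 65.572·y = -2285.214618
det = -51.476·-65.572 − -142.682·15.470 = 5582.674812
x = (-4067.069550·-65.572 − -142.682·-2285.214618) / 5582.674812 = -10.635244
y = (-51.476·-2285.214618 − -4067.069550·15.470) / 5582.674812 = 32.341356
|P − Q| = √((-10.635244 − 12.630)² + (32.341356 − 15.626)²) = 28.647420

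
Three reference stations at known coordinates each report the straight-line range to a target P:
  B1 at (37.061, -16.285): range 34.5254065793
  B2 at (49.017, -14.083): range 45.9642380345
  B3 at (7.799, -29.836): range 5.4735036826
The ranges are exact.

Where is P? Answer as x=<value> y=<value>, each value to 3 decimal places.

x=8.238 y=-35.292

eq1: (x − 37.061)² + (y + 16.285)² = 34.5254065793²
eq2: (x − 49.017)² + (y + 14.083)² = 45.9642380345²
eq3: (x − 7.799)² + (y + 29.836)² = 5.4735036826²
eq3−eq2, eq3−eq1 (x²,y² cancel):
  82.436·x + 31.506·y = -432.766055
  58.524·x + 27.102·y = -474.336808
det = 82.436·27.102 − 31.506·58.524 = 390.323328
x = (-432.766055·27.102 − 31.506·-474.336808) / 390.323328 = 8.238375
y = (82.436·-474.336808 − -432.766055·58.524) / 390.323328 = -35.291840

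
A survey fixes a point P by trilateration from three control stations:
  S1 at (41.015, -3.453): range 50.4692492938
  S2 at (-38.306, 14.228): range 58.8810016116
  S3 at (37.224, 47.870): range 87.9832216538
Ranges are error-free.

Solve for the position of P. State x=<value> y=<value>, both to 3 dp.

eq1: (x − 41.015)² + (y + 3.453)² = 50.4692492938²
eq2: (x + 38.306)² + (y − 14.228)² = 58.8810016116²
eq3: (x − 37.224)² + (y − 47.870)² = 87.9832216538²
eq3−eq1, eq3−eq2 (x²,y² cancel):
  7.582·x − 102.646·y = 3210.892526
  -151.060·x − 67.284·y = 2266.697486
det = 7.582·-67.284 − -102.646·-151.060 = -16015.852048
x = (3210.892526·-67.284 − -102.646·2266.697486) / -16015.852048 = -1.038080
y = (7.582·2266.697486 − 3210.892526·-151.060) / -16015.852048 = -31.357902

x=-1.038 y=-31.358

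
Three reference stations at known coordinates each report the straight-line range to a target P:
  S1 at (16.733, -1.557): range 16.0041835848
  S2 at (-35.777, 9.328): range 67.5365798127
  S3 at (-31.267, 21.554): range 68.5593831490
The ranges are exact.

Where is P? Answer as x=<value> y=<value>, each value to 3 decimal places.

x=27.983 y=-12.940

eq1: (x − 16.733)² + (y + 1.557)² = 16.0041835848²
eq2: (x + 35.777)² + (y − 9.328)² = 67.5365798127²
eq3: (x + 31.267)² + (y − 21.554)² = 68.5593831490²
eq2−eq1, eq2−eq3 (x²,y² cancel):
  105.020·x − 21.770·y = 3220.467946
  9.020·x + 24.452·y = -64.004513
det = 105.020·24.452 − -21.770·9.020 = 2764.314440
x = (3220.467946·24.452 − -21.770·-64.004513) / 2764.314440 = 27.982889
y = (105.020·-64.004513 − 3220.467946·9.020) / 2764.314440 = -12.940053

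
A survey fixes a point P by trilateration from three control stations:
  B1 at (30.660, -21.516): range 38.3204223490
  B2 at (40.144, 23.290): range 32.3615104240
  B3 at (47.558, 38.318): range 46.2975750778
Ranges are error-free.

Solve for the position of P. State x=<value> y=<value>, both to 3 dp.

x=10.243 y=10.912

eq1: (x − 30.660)² + (y + 21.516)² = 38.3204223490²
eq2: (x − 40.144)² + (y − 23.290)² = 32.3615104240²
eq3: (x − 47.558)² + (y − 38.318)² = 46.2975750778²
eq3−eq2, eq3−eq1 (x²,y² cancel):
  -14.828·x − 30.056·y = -479.869551
  -33.796·x − 119.668·y = -1652.047943
det = -14.828·-119.668 − -30.056·-33.796 = 758.664528
x = (-479.869551·-119.668 − -30.056·-1652.047943) / 758.664528 = 10.243100
y = (-14.828·-1652.047943 − -479.869551·-33.796) / 758.664528 = 10.912459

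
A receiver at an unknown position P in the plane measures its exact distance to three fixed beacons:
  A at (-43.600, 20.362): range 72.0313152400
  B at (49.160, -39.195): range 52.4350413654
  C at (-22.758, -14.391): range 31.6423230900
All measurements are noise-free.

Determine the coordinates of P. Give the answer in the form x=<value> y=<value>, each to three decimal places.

eq1: (x + 43.600)² + (y − 20.362)² = 72.0313152400²
eq2: (x − 49.160)² + (y + 39.195)² = 52.4350413654²
eq3: (x + 22.758)² + (y + 14.391)² = 31.6423230900²
eq1−eq3, eq1−eq2 (x²,y² cancel):
  41.684·x − 69.506·y = 2596.730166
  185.520·x − 119.114·y = 4076.459393
det = 41.684·-119.114 − -69.506·185.520 = 7929.605144
x = (2596.730166·-119.114 − -69.506·4076.459393) / 7929.605144 = -3.274883
y = (41.684·4076.459393 − 2596.730166·185.520) / 7929.605144 = -39.323805

x=-3.275 y=-39.324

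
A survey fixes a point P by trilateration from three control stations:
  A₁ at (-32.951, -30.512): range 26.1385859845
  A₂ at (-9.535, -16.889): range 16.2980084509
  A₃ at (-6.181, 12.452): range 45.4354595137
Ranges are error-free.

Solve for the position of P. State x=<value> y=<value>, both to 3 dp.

x=-6.929 y=-32.977

eq1: (x + 32.951)² + (y + 30.512)² = 26.1385859845²
eq2: (x + 9.535)² + (y + 16.889)² = 16.2980084509²
eq3: (x + 6.181)² + (y − 12.452)² = 45.4354595137²
eq2−eq1, eq2−eq3 (x²,y² cancel):
  -46.832·x − 27.246·y = 1222.995401
  6.708·x + 58.682·y = -1981.653383
det = -46.832·58.682 − -27.246·6.708 = -2565.429256
x = (1222.995401·58.682 − -27.246·-1981.653383) / -2565.429256 = -6.928933
y = (-46.832·-1981.653383 − 1222.995401·6.708) / -2565.429256 = -32.977303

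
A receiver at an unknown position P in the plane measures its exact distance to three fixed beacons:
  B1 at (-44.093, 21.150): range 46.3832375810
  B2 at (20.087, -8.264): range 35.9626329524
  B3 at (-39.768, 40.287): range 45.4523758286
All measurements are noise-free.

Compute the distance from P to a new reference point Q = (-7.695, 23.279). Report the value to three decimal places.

9.955

eq1: (x + 44.093)² + (y − 21.150)² = 46.3832375810²
eq2: (x − 20.087)² + (y + 8.264)² = 35.9626329524²
eq3: (x + 39.768)² + (y − 40.287)² = 45.4523758286²
eq1−eq3, eq1−eq2 (x²,y² cancel):
  8.650·x + 38.274·y = 898.507304
  128.360·x − 58.828·y = -1061.640124
det = 8.650·-58.828 − 38.274·128.360 = -5421.712840
x = (898.507304·-58.828 − 38.274·-1061.640124) / -5421.712840 = 2.254670
y = (8.650·-1061.640124 − 898.507304·128.360) / -5421.712840 = 22.966097
|P − Q| = √((2.254670 − -7.695)² + (22.966097 − 23.279)²) = 9.954589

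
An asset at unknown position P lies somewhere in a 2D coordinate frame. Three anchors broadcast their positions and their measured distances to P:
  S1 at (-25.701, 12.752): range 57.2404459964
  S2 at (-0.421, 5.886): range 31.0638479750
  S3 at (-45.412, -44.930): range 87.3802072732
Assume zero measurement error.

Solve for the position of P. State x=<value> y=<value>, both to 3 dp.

eq1: (x + 25.701)² + (y − 12.752)² = 57.2404459964²
eq2: (x + 0.421)² + (y − 5.886)² = 31.0638479750²
eq3: (x + 45.412)² + (y + 44.930)² = 87.3802072732²
eq1−eq3, eq1−eq2 (x²,y² cancel):
  -39.422·x − 115.364·y = -1101.032226
  50.560·x − 13.732·y = 1523.173339
det = -39.422·-13.732 − -115.364·50.560 = 6374.146744
x = (-1101.032226·-13.732 − -115.364·1523.173339) / 6374.146744 = 29.939496
y = (-39.422·1523.173339 − -1101.032226·50.560) / 6374.146744 = -0.686892

x=29.939 y=-0.687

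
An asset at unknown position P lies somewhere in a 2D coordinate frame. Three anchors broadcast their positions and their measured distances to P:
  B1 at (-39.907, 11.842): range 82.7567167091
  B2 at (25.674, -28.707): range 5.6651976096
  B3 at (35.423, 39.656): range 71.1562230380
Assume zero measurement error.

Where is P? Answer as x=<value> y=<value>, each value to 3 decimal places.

x=30.689 y=-31.343

eq1: (x + 39.907)² + (y − 11.842)² = 82.7567167091²
eq2: (x − 25.674)² + (y + 28.707)² = 5.6651976096²
eq3: (x − 35.423)² + (y − 39.656)² = 71.1562230380²
eq3−eq2, eq3−eq1 (x²,y² cancel):
  -19.498·x − 136.726·y = 3686.972473
  -150.660·x − 55.628·y = -2880.051735
det = -19.498·-55.628 − -136.726·-150.660 = -19514.504416
x = (3686.972473·-55.628 − -136.726·-2880.051735) / -19514.504416 = 30.688807
y = (-19.498·-2880.051735 − 3686.972473·-150.660) / -19514.504416 = -31.342560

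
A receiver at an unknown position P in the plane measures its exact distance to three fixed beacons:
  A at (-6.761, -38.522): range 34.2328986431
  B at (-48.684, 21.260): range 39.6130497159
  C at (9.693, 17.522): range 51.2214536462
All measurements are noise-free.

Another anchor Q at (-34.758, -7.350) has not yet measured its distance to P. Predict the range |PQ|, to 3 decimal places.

eq1: (x + 6.761)² + (y + 38.522)² = 34.2328986431²
eq2: (x + 48.684)² + (y − 21.260)² = 39.6130497159²
eq3: (x − 9.693)² + (y − 17.522)² = 51.2214536462²
eq2−eq1, eq2−eq3 (x²,y² cancel):
  83.846·x − 119.564·y = -895.161493
  116.754·x − 7.476·y = -3475.588329
det = 83.846·-7.476 − -119.564·116.754 = 13332.742560
x = (-895.161493·-7.476 − -119.564·-3475.588329) / 13332.742560 = -30.666085
y = (83.846·-3475.588329 − -895.161493·116.754) / 13332.742560 = -14.018158
|P − Q| = √((-30.666085 − -34.758)² + (-14.018158 − -7.350)²) = 7.823561

7.824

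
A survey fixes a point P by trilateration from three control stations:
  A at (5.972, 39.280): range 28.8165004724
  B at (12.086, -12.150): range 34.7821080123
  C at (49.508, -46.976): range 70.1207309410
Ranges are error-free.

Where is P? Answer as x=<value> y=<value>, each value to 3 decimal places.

x=26.801 y=19.366

eq1: (x − 5.972)² + (y − 39.280)² = 28.8165004724²
eq2: (x − 12.086)² + (y + 12.150)² = 34.7821080123²
eq3: (x − 49.508)² + (y + 46.976)² = 70.1207309410²
eq1−eq3, eq1−eq2 (x²,y² cancel):
  87.072·x − 172.512·y = -1007.322752
  12.228·x − 102.860·y = -1664.293626
det = 87.072·-102.860 − -172.512·12.228 = -6846.749184
x = (-1007.322752·-102.860 − -172.512·-1664.293626) / -6846.749184 = 26.800661
y = (87.072·-1664.293626 − -1007.322752·12.228) / -6846.749184 = 19.366246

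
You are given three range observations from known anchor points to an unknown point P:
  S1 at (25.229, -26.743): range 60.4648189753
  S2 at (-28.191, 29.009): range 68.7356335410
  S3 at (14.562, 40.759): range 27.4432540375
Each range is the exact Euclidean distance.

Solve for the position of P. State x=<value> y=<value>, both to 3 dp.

x=40.489 y=31.764

eq1: (x − 25.229)² + (y + 26.743)² = 60.4648189753²
eq2: (x + 28.191)² + (y − 29.009)² = 68.7356335410²
eq3: (x − 14.562)² + (y − 40.759)² = 27.4432540375²
eq2−eq1, eq2−eq3 (x²,y² cancel):
  106.840·x − 111.504·y = 784.028913
  85.506·x + 23.500·y = 4208.548489
det = 106.840·23.500 − -111.504·85.506 = 12045.001024
x = (784.028913·23.500 − -111.504·4208.548489) / 12045.001024 = 40.489384
y = (106.840·4208.548489 − 784.028913·85.506) / 12045.001024 = 31.764393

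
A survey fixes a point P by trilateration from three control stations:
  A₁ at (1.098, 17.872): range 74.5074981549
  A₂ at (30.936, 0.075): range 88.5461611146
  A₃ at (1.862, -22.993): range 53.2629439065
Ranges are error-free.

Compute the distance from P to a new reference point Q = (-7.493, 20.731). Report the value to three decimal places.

eq1: (x − 1.098)² + (y − 17.872)² = 74.5074981549²
eq2: (x − 30.936)² + (y − 0.075)² = 88.5461611146²
eq3: (x − 1.862)² + (y + 22.993)² = 53.2629439065²
eq3−eq2, eq3−eq1 (x²,y² cancel):
  58.148·x + 46.136·y = -4578.584827
  -1.528·x + 81.730·y = -2925.957193
det = 58.148·81.730 − 46.136·-1.528 = 4822.931848
x = (-4578.584827·81.730 − 46.136·-2925.957193) / 4822.931848 = -49.599659
y = (58.148·-2925.957193 − -4578.584827·-1.528) / 4822.931848 = -36.727584
|P − Q| = √((-49.599659 − -7.493)² + (-36.727584 − 20.731)²) = 71.235242

71.235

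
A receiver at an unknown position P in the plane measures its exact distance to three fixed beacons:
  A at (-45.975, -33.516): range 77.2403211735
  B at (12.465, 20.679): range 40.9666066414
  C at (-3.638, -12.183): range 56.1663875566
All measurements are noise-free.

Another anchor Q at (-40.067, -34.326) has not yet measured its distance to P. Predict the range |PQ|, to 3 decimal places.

eq1: (x + 45.975)² + (y + 33.516)² = 77.2403211735²
eq2: (x − 12.465)² + (y − 20.679)² = 40.9666066414²
eq3: (x + 3.638)² + (y + 12.183)² = 56.1663875566²
eq1−eq2, eq1−eq3 (x²,y² cancel):
  116.880·x + 108.390·y = 1633.778740
  84.674·x + 42.666·y = -263.958224
det = 116.880·42.666 − 108.390·84.674 = -4191.012780
x = (1633.778740·42.666 − 108.390·-263.958224) / -4191.012780 = -23.459064
y = (116.880·-263.958224 − 1633.778740·84.674) / -4191.012780 = 40.369721
|P − Q| = √((-23.459064 − -40.067)² + (40.369721 − -34.326)²) = 76.519764

76.520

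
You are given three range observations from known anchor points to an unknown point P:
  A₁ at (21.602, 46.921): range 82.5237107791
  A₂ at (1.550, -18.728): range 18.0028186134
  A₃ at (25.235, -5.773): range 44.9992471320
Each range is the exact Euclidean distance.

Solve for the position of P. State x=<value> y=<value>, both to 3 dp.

x=-14.212 y=-27.426

eq1: (x − 21.602)² + (y − 46.921)² = 82.5237107791²
eq2: (x − 1.550)² + (y + 18.728)² = 18.0028186134²
eq3: (x − 25.235)² + (y + 5.773)² = 44.9992471320²
eq1−eq2, eq1−eq3 (x²,y² cancel):
  -40.104·x − 131.298·y = 4170.975202
  7.266·x − 105.388·y = 2787.136707
det = -40.104·-105.388 − -131.298·7.266 = 5180.491620
x = (4170.975202·-105.388 − -131.298·2787.136707) / 5180.491620 = -14.212022
y = (-40.104·2787.136707 − 4170.975202·7.266) / 5180.491620 = -27.426284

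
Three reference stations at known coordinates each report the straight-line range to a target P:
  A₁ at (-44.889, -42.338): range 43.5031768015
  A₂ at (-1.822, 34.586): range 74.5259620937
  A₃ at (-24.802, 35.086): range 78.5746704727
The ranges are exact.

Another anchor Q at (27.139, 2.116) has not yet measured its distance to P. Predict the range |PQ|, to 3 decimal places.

50.853

eq1: (x + 44.889)² + (y + 42.338)² = 43.5031768015²
eq2: (x + 1.822)² + (y − 34.586)² = 74.5259620937²
eq3: (x + 24.802)² + (y − 35.086)² = 78.5746704727²
eq1−eq2, eq1−eq3 (x²,y² cancel):
  86.134·x + 153.848·y = -6269.610119
  40.174·x + 154.848·y = -6242.814413
det = 86.134·154.848 − 153.848·40.174 = 7156.988080
x = (-6269.610119·154.848 − 153.848·-6242.814413) / 7156.988080 = -1.452018
y = (86.134·-6242.814413 − -6269.610119·40.174) / 7156.988080 = -39.939044
|P − Q| = √((-1.452018 − 27.139)² + (-39.939044 − 2.116)²) = 50.853446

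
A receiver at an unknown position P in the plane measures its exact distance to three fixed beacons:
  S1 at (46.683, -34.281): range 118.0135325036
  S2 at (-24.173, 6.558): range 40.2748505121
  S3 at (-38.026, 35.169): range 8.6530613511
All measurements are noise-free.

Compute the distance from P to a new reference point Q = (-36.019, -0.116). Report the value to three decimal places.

eq1: (x − 46.683)² + (y + 34.281)² = 118.0135325036²
eq2: (x + 24.173)² + (y − 6.558)² = 40.2748505121²
eq3: (x + 38.026)² + (y − 35.169)² = 8.6530613511²
eq2−eq1, eq2−eq3 (x²,y² cancel):
  141.712·x − 81.678·y = -9577.982113
  -27.706·x + 57.222·y = 3602.682057
det = 141.712·57.222 − -81.678·-27.706 = 5846.073396
x = (-9577.982113·57.222 − -81.678·3602.682057) / 5846.073396 = -43.415710
y = (141.712·3602.682057 − -9577.982113·-27.706) / 5846.073396 = 41.938527
|P − Q| = √((-43.415710 − -36.019)² + (41.938527 − -0.116)²) = 42.700053

42.700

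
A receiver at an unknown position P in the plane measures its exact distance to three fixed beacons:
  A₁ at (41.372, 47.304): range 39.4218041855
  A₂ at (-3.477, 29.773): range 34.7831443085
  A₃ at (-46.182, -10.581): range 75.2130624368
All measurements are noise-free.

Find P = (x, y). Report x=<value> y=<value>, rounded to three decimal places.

eq1: (x − 41.372)² + (y − 47.304)² = 39.4218041855²
eq2: (x + 3.477)² + (y − 29.773)² = 34.7831443085²
eq3: (x + 46.182)² + (y + 10.581)² = 75.2130624368²
eq3−eq1, eq3−eq2 (x²,y² cancel):
  175.108·x + 115.770·y = 5807.502231
  85.410·x + 80.708·y = 3100.924006
det = 175.108·80.708 − 115.770·85.410 = 4244.700764
x = (5807.502231·80.708 − 115.770·3100.924006) / 4244.700764 = 25.848210
y = (175.108·3100.924006 − 5807.502231·85.410) / 4244.700764 = 11.067408

x=25.848 y=11.067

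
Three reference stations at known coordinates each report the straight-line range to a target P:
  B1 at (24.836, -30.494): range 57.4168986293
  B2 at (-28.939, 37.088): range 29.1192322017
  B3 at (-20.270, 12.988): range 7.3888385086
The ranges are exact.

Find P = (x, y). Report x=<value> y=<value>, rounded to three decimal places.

eq1: (x − 24.836)² + (y + 30.494)² = 57.4168986293²
eq2: (x + 28.939)² + (y − 37.088)² = 29.1192322017²
eq3: (x + 20.270)² + (y − 12.988)² = 7.3888385086²
eq3−eq2, eq3−eq1 (x²,y² cancel):
  -17.338·x + 48.200·y = 840.089671
  90.212·x − 86.964·y = -2274.955426
det = -17.338·-86.964 − 48.200·90.212 = -2840.436568
x = (840.089671·-86.964 − 48.200·-2274.955426) / -2840.436568 = -12.883686
y = (-17.338·-2274.955426 − 840.089671·90.212) / -2840.436568 = 12.794861

x=-12.884 y=12.795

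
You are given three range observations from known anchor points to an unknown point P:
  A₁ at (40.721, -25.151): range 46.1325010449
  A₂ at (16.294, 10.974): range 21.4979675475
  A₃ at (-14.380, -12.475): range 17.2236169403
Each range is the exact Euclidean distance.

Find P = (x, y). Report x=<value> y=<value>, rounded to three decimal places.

eq1: (x − 40.721)² + (y + 25.151)² = 46.1325010449²
eq2: (x − 16.294)² + (y − 10.974)² = 21.4979675475²
eq3: (x + 14.380)² + (y + 12.475)² = 17.2236169403²
eq3−eq2, eq3−eq1 (x²,y² cancel):
  61.348·x + 46.898·y = -141.996541
  110.202·x − 25.352·y = 96.807945
det = 61.348·-25.352 − 46.898·110.202 = -6723.547892
x = (-141.996541·-25.352 − 46.898·96.807945) / -6723.547892 = 0.139837
y = (61.348·96.807945 − -141.996541·110.202) / -6723.547892 = -3.210697

x=0.140 y=-3.211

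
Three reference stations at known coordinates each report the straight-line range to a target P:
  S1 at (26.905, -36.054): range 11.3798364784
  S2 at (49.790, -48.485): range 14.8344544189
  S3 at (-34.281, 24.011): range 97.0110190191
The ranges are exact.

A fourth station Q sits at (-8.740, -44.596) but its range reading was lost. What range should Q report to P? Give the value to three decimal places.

eq1: (x − 26.905)² + (y + 36.054)² = 11.3798364784²
eq2: (x − 49.790)² + (y + 48.485)² = 14.8344544189²
eq3: (x + 34.281)² + (y − 24.011)² = 97.0110190191²
eq3−eq1, eq3−eq2 (x²,y² cancel):
  122.372·x − 120.130·y = 9553.691992
  168.142·x − 144.992·y = 12269.201016
det = 122.372·-144.992 − -120.130·168.142 = 2455.937436
x = (9553.691992·-144.992 − -120.130·12269.201016) / 2455.937436 = 36.112568
y = (122.372·12269.201016 − 9553.691992·168.142) / 2455.937436 = -42.741403
|P − Q| = √((36.112568 − -8.740)² + (-42.741403 − -44.596)²) = 44.890895

44.891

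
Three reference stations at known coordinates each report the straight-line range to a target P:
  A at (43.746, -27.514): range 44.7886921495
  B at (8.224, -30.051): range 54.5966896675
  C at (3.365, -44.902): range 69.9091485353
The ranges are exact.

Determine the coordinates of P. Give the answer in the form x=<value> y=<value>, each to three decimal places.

x=36.459 y=16.678

eq1: (x − 43.746)² + (y + 27.514)² = 44.7886921495²
eq2: (x − 8.224)² + (y + 30.051)² = 54.5966896675²
eq3: (x − 3.365)² + (y + 44.902)² = 69.9091485353²
eq3−eq1, eq3−eq2 (x²,y² cancel):
  80.762·x + 34.776·y = 3524.481987
  9.718·x + 29.702·y = 849.674474
det = 80.762·29.702 − 34.776·9.718 = 2060.839756
x = (3524.481987·29.702 − 34.776·849.674474) / 2060.839756 = 36.458868
y = (80.762·849.674474 − 3524.481987·9.718) / 2060.839756 = 16.677907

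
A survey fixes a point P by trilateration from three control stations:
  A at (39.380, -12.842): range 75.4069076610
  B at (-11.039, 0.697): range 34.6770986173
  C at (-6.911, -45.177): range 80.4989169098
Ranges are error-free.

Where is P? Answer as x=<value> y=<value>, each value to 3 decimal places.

eq1: (x − 39.380)² + (y + 12.842)² = 75.4069076610²
eq2: (x + 11.039)² + (y − 0.697)² = 34.6770986173²
eq3: (x + 6.911)² + (y + 45.177)² = 80.4989169098²
eq1−eq3, eq1−eq2 (x²,y² cancel):
  -92.582·x − 64.670·y = -420.852015
  -100.838·x + 27.078·y = 2890.344520
det = -92.582·27.078 − -64.670·-100.838 = -9028.128856
x = (-420.852015·27.078 − -64.670·2890.344520) / -9028.128856 = -19.441764
y = (-92.582·2890.344520 − -420.852015·-100.838) / -9028.128856 = 34.340643

x=-19.442 y=34.341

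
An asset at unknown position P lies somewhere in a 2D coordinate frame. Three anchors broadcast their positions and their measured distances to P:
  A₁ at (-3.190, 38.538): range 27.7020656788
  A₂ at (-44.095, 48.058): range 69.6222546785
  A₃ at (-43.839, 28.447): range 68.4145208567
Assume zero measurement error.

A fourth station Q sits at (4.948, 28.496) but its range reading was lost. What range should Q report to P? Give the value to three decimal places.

20.354

eq1: (x + 3.190)² + (y − 38.538)² = 27.7020656788²
eq2: (x + 44.095)² + (y − 48.058)² = 69.6222546785²
eq3: (x + 43.839)² + (y − 28.447)² = 68.4145208567²
eq1−eq2, eq1−eq3 (x²,y² cancel):
  -81.810·x + 19.040·y = -1321.267059
  -81.298·x − 20.182·y = -2677.406035
det = -81.810·-20.182 − 19.040·-81.298 = 3199.003340
x = (-1321.267059·-20.182 − 19.040·-2677.406035) / 3199.003340 = 24.271192
y = (-81.810·-2677.406035 − -1321.267059·-81.298) / 3199.003340 = 34.892811
|P − Q| = √((24.271192 − 4.948)² + (34.892811 − 28.496)²) = 20.354482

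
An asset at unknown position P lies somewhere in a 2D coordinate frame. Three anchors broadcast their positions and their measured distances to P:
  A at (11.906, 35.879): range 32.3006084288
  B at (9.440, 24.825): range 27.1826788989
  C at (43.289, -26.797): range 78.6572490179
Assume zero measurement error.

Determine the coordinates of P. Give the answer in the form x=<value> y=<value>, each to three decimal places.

eq1: (x − 11.906)² + (y − 35.879)² = 32.3006084288²
eq2: (x − 9.440)² + (y − 24.825)² = 27.1826788989²
eq3: (x − 43.289)² + (y + 26.797)² = 78.6572490179²
eq2−eq3, eq2−eq1 (x²,y² cancel):
  67.698·x − 103.244·y = -3561.442286
  4.932·x + 22.108·y = 419.229979
det = 67.698·22.108 − -103.244·4.932 = 2005.866792
x = (-3561.442286·22.108 − -103.244·419.229979) / 2005.866792 = -17.674846
y = (67.698·419.229979 − -3561.442286·4.932) / 2005.866792 = 22.905840

x=-17.675 y=22.906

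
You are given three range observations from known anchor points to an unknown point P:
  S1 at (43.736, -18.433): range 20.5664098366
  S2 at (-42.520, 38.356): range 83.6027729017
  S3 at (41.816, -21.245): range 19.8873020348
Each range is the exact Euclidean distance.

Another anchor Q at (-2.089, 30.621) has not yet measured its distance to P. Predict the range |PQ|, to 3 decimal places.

50.100

eq1: (x − 43.736)² + (y + 18.433)² = 20.5664098366²
eq2: (x + 42.520)² + (y − 38.356)² = 83.6027729017²
eq3: (x − 41.816)² + (y + 21.245)² = 19.8873020348²
eq1−eq2, eq1−eq3 (x²,y² cancel):
  -172.512·x + 113.578·y = -5539.926472
  -3.840·x − 5.624·y = -25.212873
det = -172.512·-5.624 − 113.578·-3.840 = 1406.347008
x = (-5539.926472·-5.624 − 113.578·-25.212873) / 1406.347008 = 24.190455
y = (-172.512·-25.212873 − -5539.926472·-3.840) / 1406.347008 = -12.033868
|P − Q| = √((24.190455 − -2.089)² + (-12.033868 − 30.621)²) = 50.100375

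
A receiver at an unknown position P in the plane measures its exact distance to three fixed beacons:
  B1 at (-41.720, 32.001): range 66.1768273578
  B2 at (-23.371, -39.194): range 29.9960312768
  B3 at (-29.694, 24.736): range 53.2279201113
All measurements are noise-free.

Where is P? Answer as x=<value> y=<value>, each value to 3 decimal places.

x=-0.508 y=-19.777

eq1: (x + 41.720)² + (y − 32.001)² = 66.1768273578²
eq2: (x + 23.371)² + (y + 39.194)² = 29.9960312768²
eq3: (x + 29.694)² + (y − 24.736)² = 53.2279201113²
eq2−eq3, eq2−eq1 (x²,y² cancel):
  -12.646·x + 127.860·y = -2522.219532
  -36.698·x + 142.390·y = -2797.361463
det = -12.646·142.390 − 127.860·-36.698 = 2891.542340
x = (-2522.219532·142.390 − 127.860·-2797.361463) / 2891.542340 = -0.507758
y = (-12.646·-2797.361463 − -2522.219532·-36.698) / 2891.542340 = -19.776636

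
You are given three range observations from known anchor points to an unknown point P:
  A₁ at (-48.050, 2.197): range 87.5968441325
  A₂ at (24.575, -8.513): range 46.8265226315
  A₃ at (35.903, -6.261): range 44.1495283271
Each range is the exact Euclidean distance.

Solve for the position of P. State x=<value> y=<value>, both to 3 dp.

eq1: (x + 48.050)² + (y − 2.197)² = 87.5968441325²
eq2: (x − 24.575)² + (y + 8.513)² = 46.8265226315²
eq3: (x − 35.903)² + (y + 6.261)² = 44.1495283271²
eq3−eq2, eq3−eq1 (x²,y² cancel):
  -22.656·x − 4.504·y = -895.366106
  -167.906·x + 16.916·y = -4738.622471
det = -22.656·16.916 − -4.504·-167.906 = -1139.497520
x = (-895.366106·16.916 − -4.504·-4738.622471) / -1139.497520 = 32.021806
y = (-22.656·-4738.622471 − -895.366106·-167.906) / -1139.497520 = 37.717599

x=32.022 y=37.718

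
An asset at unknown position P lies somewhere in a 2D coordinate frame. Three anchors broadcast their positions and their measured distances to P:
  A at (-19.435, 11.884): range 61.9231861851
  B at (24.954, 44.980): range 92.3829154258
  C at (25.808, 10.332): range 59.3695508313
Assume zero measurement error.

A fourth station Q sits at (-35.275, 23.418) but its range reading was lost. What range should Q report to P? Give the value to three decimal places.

79.360

eq1: (x + 19.435)² + (y − 11.884)² = 61.9231861851²
eq2: (x − 24.954)² + (y − 44.980)² = 92.3829154258²
eq3: (x − 25.808)² + (y − 10.332)² = 59.3695508313²
eq1−eq2, eq1−eq3 (x²,y² cancel):
  88.778·x + 66.192·y = -2573.168240
  90.486·x − 3.104·y = 563.591828
det = 88.778·-3.104 − 66.192·90.486 = -6265.016224
x = (-2573.168240·-3.104 − 66.192·563.591828) / -6265.016224 = 4.679662
y = (88.778·563.591828 − -2573.168240·90.486) / -6265.016224 = -45.150762
|P − Q| = √((4.679662 − -35.275)² + (-45.150762 − 23.418)²) = 79.360255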